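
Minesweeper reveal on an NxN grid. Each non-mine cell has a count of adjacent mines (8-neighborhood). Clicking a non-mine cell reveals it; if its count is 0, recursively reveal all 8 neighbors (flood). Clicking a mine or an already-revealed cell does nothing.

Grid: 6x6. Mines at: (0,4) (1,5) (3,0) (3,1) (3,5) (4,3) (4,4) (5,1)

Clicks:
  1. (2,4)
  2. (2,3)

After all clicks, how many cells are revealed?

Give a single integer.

Click 1 (2,4) count=2: revealed 1 new [(2,4)] -> total=1
Click 2 (2,3) count=0: revealed 16 new [(0,0) (0,1) (0,2) (0,3) (1,0) (1,1) (1,2) (1,3) (1,4) (2,0) (2,1) (2,2) (2,3) (3,2) (3,3) (3,4)] -> total=17

Answer: 17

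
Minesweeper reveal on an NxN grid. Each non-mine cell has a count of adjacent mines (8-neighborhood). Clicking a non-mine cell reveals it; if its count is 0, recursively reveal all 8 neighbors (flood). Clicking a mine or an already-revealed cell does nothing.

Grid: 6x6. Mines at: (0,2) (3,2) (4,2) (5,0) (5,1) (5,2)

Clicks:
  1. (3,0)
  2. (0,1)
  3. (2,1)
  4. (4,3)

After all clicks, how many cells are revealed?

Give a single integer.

Answer: 11

Derivation:
Click 1 (3,0) count=0: revealed 10 new [(0,0) (0,1) (1,0) (1,1) (2,0) (2,1) (3,0) (3,1) (4,0) (4,1)] -> total=10
Click 2 (0,1) count=1: revealed 0 new [(none)] -> total=10
Click 3 (2,1) count=1: revealed 0 new [(none)] -> total=10
Click 4 (4,3) count=3: revealed 1 new [(4,3)] -> total=11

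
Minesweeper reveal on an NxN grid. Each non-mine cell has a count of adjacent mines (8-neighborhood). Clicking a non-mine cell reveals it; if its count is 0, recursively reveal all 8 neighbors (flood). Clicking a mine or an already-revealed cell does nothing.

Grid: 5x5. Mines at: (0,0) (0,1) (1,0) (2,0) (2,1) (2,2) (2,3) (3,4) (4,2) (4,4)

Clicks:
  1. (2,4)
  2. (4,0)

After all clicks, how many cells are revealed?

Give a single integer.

Answer: 5

Derivation:
Click 1 (2,4) count=2: revealed 1 new [(2,4)] -> total=1
Click 2 (4,0) count=0: revealed 4 new [(3,0) (3,1) (4,0) (4,1)] -> total=5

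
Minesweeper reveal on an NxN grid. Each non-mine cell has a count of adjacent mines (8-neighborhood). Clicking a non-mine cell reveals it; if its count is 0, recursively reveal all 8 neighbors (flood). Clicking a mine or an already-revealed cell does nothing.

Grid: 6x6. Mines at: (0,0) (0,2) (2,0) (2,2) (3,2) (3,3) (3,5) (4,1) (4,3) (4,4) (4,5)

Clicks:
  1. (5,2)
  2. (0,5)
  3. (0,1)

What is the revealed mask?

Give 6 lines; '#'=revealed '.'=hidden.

Answer: .#.###
...###
...###
......
......
..#...

Derivation:
Click 1 (5,2) count=2: revealed 1 new [(5,2)] -> total=1
Click 2 (0,5) count=0: revealed 9 new [(0,3) (0,4) (0,5) (1,3) (1,4) (1,5) (2,3) (2,4) (2,5)] -> total=10
Click 3 (0,1) count=2: revealed 1 new [(0,1)] -> total=11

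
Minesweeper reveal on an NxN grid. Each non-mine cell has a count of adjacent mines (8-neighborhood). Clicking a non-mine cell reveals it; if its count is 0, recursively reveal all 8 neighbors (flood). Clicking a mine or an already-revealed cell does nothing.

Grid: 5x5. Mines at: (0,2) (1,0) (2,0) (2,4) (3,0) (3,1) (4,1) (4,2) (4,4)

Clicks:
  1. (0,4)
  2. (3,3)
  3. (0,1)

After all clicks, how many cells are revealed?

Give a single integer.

Click 1 (0,4) count=0: revealed 4 new [(0,3) (0,4) (1,3) (1,4)] -> total=4
Click 2 (3,3) count=3: revealed 1 new [(3,3)] -> total=5
Click 3 (0,1) count=2: revealed 1 new [(0,1)] -> total=6

Answer: 6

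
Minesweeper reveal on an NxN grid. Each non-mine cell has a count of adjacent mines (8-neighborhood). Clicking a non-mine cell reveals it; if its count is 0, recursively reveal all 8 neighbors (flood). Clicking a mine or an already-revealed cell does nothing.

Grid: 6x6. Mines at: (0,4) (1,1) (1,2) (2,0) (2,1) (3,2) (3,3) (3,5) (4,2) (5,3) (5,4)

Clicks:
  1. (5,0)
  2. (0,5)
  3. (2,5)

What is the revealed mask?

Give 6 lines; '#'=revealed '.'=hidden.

Click 1 (5,0) count=0: revealed 6 new [(3,0) (3,1) (4,0) (4,1) (5,0) (5,1)] -> total=6
Click 2 (0,5) count=1: revealed 1 new [(0,5)] -> total=7
Click 3 (2,5) count=1: revealed 1 new [(2,5)] -> total=8

Answer: .....#
......
.....#
##....
##....
##....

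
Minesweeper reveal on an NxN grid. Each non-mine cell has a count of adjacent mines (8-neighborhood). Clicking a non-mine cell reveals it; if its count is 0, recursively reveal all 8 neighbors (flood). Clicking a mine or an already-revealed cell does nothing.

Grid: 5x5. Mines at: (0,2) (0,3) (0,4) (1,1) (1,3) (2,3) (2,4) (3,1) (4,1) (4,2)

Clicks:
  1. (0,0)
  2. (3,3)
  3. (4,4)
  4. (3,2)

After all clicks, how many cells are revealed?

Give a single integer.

Click 1 (0,0) count=1: revealed 1 new [(0,0)] -> total=1
Click 2 (3,3) count=3: revealed 1 new [(3,3)] -> total=2
Click 3 (4,4) count=0: revealed 3 new [(3,4) (4,3) (4,4)] -> total=5
Click 4 (3,2) count=4: revealed 1 new [(3,2)] -> total=6

Answer: 6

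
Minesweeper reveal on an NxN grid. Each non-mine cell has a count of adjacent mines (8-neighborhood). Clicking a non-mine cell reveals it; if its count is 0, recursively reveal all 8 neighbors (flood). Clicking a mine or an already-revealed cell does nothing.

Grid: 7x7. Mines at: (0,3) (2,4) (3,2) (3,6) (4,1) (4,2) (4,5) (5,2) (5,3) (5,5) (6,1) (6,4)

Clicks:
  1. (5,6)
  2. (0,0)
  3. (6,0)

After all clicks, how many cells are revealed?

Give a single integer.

Answer: 13

Derivation:
Click 1 (5,6) count=2: revealed 1 new [(5,6)] -> total=1
Click 2 (0,0) count=0: revealed 11 new [(0,0) (0,1) (0,2) (1,0) (1,1) (1,2) (2,0) (2,1) (2,2) (3,0) (3,1)] -> total=12
Click 3 (6,0) count=1: revealed 1 new [(6,0)] -> total=13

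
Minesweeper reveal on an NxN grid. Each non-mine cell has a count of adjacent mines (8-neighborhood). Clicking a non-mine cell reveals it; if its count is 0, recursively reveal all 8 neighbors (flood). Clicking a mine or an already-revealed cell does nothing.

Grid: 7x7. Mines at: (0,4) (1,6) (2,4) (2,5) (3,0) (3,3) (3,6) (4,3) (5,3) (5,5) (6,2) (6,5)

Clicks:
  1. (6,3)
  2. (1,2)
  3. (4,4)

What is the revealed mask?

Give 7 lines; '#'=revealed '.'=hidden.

Click 1 (6,3) count=2: revealed 1 new [(6,3)] -> total=1
Click 2 (1,2) count=0: revealed 12 new [(0,0) (0,1) (0,2) (0,3) (1,0) (1,1) (1,2) (1,3) (2,0) (2,1) (2,2) (2,3)] -> total=13
Click 3 (4,4) count=4: revealed 1 new [(4,4)] -> total=14

Answer: ####...
####...
####...
.......
....#..
.......
...#...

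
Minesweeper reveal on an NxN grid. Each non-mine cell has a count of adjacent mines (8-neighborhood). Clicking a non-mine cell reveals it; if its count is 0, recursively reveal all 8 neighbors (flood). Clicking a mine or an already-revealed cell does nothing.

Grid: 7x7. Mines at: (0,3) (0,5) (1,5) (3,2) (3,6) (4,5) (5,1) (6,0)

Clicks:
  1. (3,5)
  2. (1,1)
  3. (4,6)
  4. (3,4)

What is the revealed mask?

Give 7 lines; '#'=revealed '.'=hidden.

Click 1 (3,5) count=2: revealed 1 new [(3,5)] -> total=1
Click 2 (1,1) count=0: revealed 13 new [(0,0) (0,1) (0,2) (1,0) (1,1) (1,2) (2,0) (2,1) (2,2) (3,0) (3,1) (4,0) (4,1)] -> total=14
Click 3 (4,6) count=2: revealed 1 new [(4,6)] -> total=15
Click 4 (3,4) count=1: revealed 1 new [(3,4)] -> total=16

Answer: ###....
###....
###....
##..##.
##....#
.......
.......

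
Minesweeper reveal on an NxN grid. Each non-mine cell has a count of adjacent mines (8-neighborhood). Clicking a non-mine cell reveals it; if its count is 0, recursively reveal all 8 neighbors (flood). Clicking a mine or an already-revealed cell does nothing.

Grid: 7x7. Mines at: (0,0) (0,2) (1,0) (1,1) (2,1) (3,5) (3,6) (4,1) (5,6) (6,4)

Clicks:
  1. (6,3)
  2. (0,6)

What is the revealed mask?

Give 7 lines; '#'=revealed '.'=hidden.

Answer: ...####
..#####
..#####
..###..
..###..
..###..
...#...

Derivation:
Click 1 (6,3) count=1: revealed 1 new [(6,3)] -> total=1
Click 2 (0,6) count=0: revealed 23 new [(0,3) (0,4) (0,5) (0,6) (1,2) (1,3) (1,4) (1,5) (1,6) (2,2) (2,3) (2,4) (2,5) (2,6) (3,2) (3,3) (3,4) (4,2) (4,3) (4,4) (5,2) (5,3) (5,4)] -> total=24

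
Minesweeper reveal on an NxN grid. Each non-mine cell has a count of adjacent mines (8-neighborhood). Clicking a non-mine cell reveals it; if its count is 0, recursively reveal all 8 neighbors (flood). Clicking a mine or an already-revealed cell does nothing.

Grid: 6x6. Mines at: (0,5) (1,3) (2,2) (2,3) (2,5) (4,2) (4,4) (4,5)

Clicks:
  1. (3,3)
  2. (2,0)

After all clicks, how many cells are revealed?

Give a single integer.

Answer: 15

Derivation:
Click 1 (3,3) count=4: revealed 1 new [(3,3)] -> total=1
Click 2 (2,0) count=0: revealed 14 new [(0,0) (0,1) (0,2) (1,0) (1,1) (1,2) (2,0) (2,1) (3,0) (3,1) (4,0) (4,1) (5,0) (5,1)] -> total=15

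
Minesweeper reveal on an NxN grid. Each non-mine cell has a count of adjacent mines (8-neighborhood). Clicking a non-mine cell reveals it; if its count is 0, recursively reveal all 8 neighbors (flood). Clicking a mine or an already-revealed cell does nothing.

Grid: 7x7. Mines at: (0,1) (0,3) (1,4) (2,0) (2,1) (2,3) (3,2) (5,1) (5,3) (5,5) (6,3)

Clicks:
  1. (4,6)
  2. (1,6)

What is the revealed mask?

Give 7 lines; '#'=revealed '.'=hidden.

Click 1 (4,6) count=1: revealed 1 new [(4,6)] -> total=1
Click 2 (1,6) count=0: revealed 12 new [(0,5) (0,6) (1,5) (1,6) (2,4) (2,5) (2,6) (3,4) (3,5) (3,6) (4,4) (4,5)] -> total=13

Answer: .....##
.....##
....###
....###
....###
.......
.......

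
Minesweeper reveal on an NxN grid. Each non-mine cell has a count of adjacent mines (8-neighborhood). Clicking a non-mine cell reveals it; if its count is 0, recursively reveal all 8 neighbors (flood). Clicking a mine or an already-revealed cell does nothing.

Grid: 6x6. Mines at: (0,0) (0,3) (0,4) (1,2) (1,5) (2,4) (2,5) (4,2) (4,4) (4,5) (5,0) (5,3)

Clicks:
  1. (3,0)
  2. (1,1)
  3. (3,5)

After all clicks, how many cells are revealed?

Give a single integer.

Answer: 9

Derivation:
Click 1 (3,0) count=0: revealed 8 new [(1,0) (1,1) (2,0) (2,1) (3,0) (3,1) (4,0) (4,1)] -> total=8
Click 2 (1,1) count=2: revealed 0 new [(none)] -> total=8
Click 3 (3,5) count=4: revealed 1 new [(3,5)] -> total=9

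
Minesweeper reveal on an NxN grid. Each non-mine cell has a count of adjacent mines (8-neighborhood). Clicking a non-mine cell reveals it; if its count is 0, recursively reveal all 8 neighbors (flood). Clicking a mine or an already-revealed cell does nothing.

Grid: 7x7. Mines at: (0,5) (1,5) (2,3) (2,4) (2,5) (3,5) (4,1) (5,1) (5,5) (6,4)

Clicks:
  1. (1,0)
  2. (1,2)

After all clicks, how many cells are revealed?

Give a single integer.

Answer: 16

Derivation:
Click 1 (1,0) count=0: revealed 16 new [(0,0) (0,1) (0,2) (0,3) (0,4) (1,0) (1,1) (1,2) (1,3) (1,4) (2,0) (2,1) (2,2) (3,0) (3,1) (3,2)] -> total=16
Click 2 (1,2) count=1: revealed 0 new [(none)] -> total=16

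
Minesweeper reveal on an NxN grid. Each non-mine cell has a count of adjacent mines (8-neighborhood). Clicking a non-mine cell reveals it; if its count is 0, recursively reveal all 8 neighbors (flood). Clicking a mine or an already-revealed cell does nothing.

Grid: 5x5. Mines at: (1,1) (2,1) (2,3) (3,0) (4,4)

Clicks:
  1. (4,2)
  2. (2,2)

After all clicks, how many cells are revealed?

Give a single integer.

Answer: 7

Derivation:
Click 1 (4,2) count=0: revealed 6 new [(3,1) (3,2) (3,3) (4,1) (4,2) (4,3)] -> total=6
Click 2 (2,2) count=3: revealed 1 new [(2,2)] -> total=7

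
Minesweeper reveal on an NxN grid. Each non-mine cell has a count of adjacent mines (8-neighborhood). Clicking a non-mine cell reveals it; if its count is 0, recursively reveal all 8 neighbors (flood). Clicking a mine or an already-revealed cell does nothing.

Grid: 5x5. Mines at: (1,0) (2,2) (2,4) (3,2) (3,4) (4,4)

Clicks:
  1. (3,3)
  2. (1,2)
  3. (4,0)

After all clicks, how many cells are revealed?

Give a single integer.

Answer: 8

Derivation:
Click 1 (3,3) count=5: revealed 1 new [(3,3)] -> total=1
Click 2 (1,2) count=1: revealed 1 new [(1,2)] -> total=2
Click 3 (4,0) count=0: revealed 6 new [(2,0) (2,1) (3,0) (3,1) (4,0) (4,1)] -> total=8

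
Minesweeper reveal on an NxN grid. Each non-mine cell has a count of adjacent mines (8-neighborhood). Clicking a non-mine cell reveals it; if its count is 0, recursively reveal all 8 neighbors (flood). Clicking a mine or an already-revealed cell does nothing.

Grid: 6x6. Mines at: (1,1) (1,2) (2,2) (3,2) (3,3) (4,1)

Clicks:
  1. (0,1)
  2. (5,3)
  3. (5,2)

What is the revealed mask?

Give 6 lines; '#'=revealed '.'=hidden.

Answer: .#.###
...###
...###
....##
..####
..####

Derivation:
Click 1 (0,1) count=2: revealed 1 new [(0,1)] -> total=1
Click 2 (5,3) count=0: revealed 19 new [(0,3) (0,4) (0,5) (1,3) (1,4) (1,5) (2,3) (2,4) (2,5) (3,4) (3,5) (4,2) (4,3) (4,4) (4,5) (5,2) (5,3) (5,4) (5,5)] -> total=20
Click 3 (5,2) count=1: revealed 0 new [(none)] -> total=20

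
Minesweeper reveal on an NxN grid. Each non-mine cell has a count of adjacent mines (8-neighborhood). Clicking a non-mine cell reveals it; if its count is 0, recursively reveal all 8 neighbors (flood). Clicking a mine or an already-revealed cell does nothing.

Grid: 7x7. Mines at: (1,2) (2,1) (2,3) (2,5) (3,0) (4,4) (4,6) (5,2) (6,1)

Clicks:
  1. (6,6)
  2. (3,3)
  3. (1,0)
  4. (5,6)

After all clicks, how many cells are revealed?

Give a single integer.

Answer: 10

Derivation:
Click 1 (6,6) count=0: revealed 8 new [(5,3) (5,4) (5,5) (5,6) (6,3) (6,4) (6,5) (6,6)] -> total=8
Click 2 (3,3) count=2: revealed 1 new [(3,3)] -> total=9
Click 3 (1,0) count=1: revealed 1 new [(1,0)] -> total=10
Click 4 (5,6) count=1: revealed 0 new [(none)] -> total=10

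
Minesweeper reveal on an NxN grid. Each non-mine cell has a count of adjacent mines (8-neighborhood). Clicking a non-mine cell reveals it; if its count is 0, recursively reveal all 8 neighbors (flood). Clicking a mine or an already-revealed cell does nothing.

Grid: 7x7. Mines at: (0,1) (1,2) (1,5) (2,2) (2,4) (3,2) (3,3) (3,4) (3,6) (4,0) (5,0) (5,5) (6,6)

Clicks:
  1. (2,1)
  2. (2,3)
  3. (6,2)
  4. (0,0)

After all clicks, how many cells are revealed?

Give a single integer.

Answer: 15

Derivation:
Click 1 (2,1) count=3: revealed 1 new [(2,1)] -> total=1
Click 2 (2,3) count=6: revealed 1 new [(2,3)] -> total=2
Click 3 (6,2) count=0: revealed 12 new [(4,1) (4,2) (4,3) (4,4) (5,1) (5,2) (5,3) (5,4) (6,1) (6,2) (6,3) (6,4)] -> total=14
Click 4 (0,0) count=1: revealed 1 new [(0,0)] -> total=15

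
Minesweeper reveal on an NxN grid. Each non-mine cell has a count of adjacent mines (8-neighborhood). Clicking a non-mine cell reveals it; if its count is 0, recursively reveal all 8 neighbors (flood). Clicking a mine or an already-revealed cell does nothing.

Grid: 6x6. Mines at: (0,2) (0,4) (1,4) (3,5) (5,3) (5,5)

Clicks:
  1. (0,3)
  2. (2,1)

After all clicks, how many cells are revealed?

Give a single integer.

Click 1 (0,3) count=3: revealed 1 new [(0,3)] -> total=1
Click 2 (2,1) count=0: revealed 24 new [(0,0) (0,1) (1,0) (1,1) (1,2) (1,3) (2,0) (2,1) (2,2) (2,3) (2,4) (3,0) (3,1) (3,2) (3,3) (3,4) (4,0) (4,1) (4,2) (4,3) (4,4) (5,0) (5,1) (5,2)] -> total=25

Answer: 25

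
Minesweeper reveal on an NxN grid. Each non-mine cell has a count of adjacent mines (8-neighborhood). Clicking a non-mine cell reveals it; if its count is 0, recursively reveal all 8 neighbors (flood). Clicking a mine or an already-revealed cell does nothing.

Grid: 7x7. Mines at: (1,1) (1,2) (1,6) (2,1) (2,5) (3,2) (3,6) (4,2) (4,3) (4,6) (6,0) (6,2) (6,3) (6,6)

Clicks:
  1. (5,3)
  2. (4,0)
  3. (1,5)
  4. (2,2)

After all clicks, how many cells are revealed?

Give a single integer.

Click 1 (5,3) count=4: revealed 1 new [(5,3)] -> total=1
Click 2 (4,0) count=0: revealed 6 new [(3,0) (3,1) (4,0) (4,1) (5,0) (5,1)] -> total=7
Click 3 (1,5) count=2: revealed 1 new [(1,5)] -> total=8
Click 4 (2,2) count=4: revealed 1 new [(2,2)] -> total=9

Answer: 9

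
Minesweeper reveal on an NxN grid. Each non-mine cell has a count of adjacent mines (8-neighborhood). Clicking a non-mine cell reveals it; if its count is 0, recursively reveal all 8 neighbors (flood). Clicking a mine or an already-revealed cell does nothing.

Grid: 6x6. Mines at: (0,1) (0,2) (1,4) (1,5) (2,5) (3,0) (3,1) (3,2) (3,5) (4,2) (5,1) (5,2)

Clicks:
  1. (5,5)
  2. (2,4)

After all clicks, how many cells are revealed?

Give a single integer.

Click 1 (5,5) count=0: revealed 6 new [(4,3) (4,4) (4,5) (5,3) (5,4) (5,5)] -> total=6
Click 2 (2,4) count=4: revealed 1 new [(2,4)] -> total=7

Answer: 7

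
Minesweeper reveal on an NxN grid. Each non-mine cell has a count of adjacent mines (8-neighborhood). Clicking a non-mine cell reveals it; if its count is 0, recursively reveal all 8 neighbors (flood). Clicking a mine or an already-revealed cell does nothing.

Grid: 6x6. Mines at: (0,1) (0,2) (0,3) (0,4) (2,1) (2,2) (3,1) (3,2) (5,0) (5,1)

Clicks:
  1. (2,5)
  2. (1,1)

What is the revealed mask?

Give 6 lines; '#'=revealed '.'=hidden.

Answer: ......
.#.###
...###
...###
..####
..####

Derivation:
Click 1 (2,5) count=0: revealed 17 new [(1,3) (1,4) (1,5) (2,3) (2,4) (2,5) (3,3) (3,4) (3,5) (4,2) (4,3) (4,4) (4,5) (5,2) (5,3) (5,4) (5,5)] -> total=17
Click 2 (1,1) count=4: revealed 1 new [(1,1)] -> total=18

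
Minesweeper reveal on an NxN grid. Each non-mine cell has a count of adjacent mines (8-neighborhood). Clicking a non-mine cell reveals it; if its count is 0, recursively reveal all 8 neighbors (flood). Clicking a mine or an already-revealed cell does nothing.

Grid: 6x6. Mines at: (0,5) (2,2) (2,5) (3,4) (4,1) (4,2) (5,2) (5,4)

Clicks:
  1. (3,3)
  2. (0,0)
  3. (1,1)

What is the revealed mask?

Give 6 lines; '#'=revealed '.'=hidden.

Answer: #####.
#####.
##....
##.#..
......
......

Derivation:
Click 1 (3,3) count=3: revealed 1 new [(3,3)] -> total=1
Click 2 (0,0) count=0: revealed 14 new [(0,0) (0,1) (0,2) (0,3) (0,4) (1,0) (1,1) (1,2) (1,3) (1,4) (2,0) (2,1) (3,0) (3,1)] -> total=15
Click 3 (1,1) count=1: revealed 0 new [(none)] -> total=15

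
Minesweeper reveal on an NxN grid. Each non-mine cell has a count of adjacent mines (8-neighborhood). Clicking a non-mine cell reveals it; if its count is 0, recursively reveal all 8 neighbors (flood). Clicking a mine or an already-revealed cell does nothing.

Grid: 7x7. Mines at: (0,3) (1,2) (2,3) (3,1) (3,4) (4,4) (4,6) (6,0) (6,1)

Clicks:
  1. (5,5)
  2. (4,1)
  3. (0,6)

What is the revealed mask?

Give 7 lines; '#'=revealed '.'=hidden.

Answer: ....###
....###
....###
.....##
.#.....
.....#.
.......

Derivation:
Click 1 (5,5) count=2: revealed 1 new [(5,5)] -> total=1
Click 2 (4,1) count=1: revealed 1 new [(4,1)] -> total=2
Click 3 (0,6) count=0: revealed 11 new [(0,4) (0,5) (0,6) (1,4) (1,5) (1,6) (2,4) (2,5) (2,6) (3,5) (3,6)] -> total=13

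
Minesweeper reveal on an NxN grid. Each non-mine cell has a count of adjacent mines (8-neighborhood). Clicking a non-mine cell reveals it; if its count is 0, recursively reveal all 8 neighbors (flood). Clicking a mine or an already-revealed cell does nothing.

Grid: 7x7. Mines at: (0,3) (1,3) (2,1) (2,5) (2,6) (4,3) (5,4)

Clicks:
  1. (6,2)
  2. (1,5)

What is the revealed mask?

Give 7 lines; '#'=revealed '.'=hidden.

Answer: .......
.....#.
.......
###....
###....
####...
####...

Derivation:
Click 1 (6,2) count=0: revealed 14 new [(3,0) (3,1) (3,2) (4,0) (4,1) (4,2) (5,0) (5,1) (5,2) (5,3) (6,0) (6,1) (6,2) (6,3)] -> total=14
Click 2 (1,5) count=2: revealed 1 new [(1,5)] -> total=15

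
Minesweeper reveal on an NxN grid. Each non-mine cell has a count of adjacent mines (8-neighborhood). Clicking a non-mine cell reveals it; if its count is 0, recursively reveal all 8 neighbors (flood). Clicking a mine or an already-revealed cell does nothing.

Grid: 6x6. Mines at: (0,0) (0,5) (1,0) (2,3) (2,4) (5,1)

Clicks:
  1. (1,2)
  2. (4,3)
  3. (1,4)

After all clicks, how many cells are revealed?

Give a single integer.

Answer: 14

Derivation:
Click 1 (1,2) count=1: revealed 1 new [(1,2)] -> total=1
Click 2 (4,3) count=0: revealed 12 new [(3,2) (3,3) (3,4) (3,5) (4,2) (4,3) (4,4) (4,5) (5,2) (5,3) (5,4) (5,5)] -> total=13
Click 3 (1,4) count=3: revealed 1 new [(1,4)] -> total=14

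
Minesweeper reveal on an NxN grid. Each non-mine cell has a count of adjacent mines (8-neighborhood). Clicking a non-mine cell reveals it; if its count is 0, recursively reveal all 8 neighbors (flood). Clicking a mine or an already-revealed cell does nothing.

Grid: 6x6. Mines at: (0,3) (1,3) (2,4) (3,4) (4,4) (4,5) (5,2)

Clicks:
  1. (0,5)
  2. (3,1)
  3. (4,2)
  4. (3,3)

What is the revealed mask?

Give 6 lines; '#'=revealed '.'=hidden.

Answer: ###.##
###.##
####..
####..
####..
##....

Derivation:
Click 1 (0,5) count=0: revealed 4 new [(0,4) (0,5) (1,4) (1,5)] -> total=4
Click 2 (3,1) count=0: revealed 20 new [(0,0) (0,1) (0,2) (1,0) (1,1) (1,2) (2,0) (2,1) (2,2) (2,3) (3,0) (3,1) (3,2) (3,3) (4,0) (4,1) (4,2) (4,3) (5,0) (5,1)] -> total=24
Click 3 (4,2) count=1: revealed 0 new [(none)] -> total=24
Click 4 (3,3) count=3: revealed 0 new [(none)] -> total=24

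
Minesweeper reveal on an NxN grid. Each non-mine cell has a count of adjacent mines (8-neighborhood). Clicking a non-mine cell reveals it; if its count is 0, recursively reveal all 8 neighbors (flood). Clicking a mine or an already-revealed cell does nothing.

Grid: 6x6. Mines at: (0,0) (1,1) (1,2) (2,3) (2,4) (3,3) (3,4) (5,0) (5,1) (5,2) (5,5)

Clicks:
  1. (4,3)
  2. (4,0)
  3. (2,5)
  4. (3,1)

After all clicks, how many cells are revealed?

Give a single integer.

Answer: 11

Derivation:
Click 1 (4,3) count=3: revealed 1 new [(4,3)] -> total=1
Click 2 (4,0) count=2: revealed 1 new [(4,0)] -> total=2
Click 3 (2,5) count=2: revealed 1 new [(2,5)] -> total=3
Click 4 (3,1) count=0: revealed 8 new [(2,0) (2,1) (2,2) (3,0) (3,1) (3,2) (4,1) (4,2)] -> total=11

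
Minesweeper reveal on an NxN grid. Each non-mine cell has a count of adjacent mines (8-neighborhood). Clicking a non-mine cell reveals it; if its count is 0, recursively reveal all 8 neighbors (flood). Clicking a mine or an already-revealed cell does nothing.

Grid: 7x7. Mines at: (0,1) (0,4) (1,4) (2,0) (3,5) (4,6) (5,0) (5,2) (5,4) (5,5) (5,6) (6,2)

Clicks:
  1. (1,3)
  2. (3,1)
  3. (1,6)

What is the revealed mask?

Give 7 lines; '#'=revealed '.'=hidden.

Answer: .....##
...#.##
.....##
.#.....
.......
.......
.......

Derivation:
Click 1 (1,3) count=2: revealed 1 new [(1,3)] -> total=1
Click 2 (3,1) count=1: revealed 1 new [(3,1)] -> total=2
Click 3 (1,6) count=0: revealed 6 new [(0,5) (0,6) (1,5) (1,6) (2,5) (2,6)] -> total=8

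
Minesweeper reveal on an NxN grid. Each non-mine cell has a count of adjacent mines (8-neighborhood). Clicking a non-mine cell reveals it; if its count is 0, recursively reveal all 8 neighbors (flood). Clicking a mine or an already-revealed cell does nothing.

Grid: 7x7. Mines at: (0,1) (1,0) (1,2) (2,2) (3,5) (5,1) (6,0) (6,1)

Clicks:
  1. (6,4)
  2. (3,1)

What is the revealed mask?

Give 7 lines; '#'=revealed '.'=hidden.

Click 1 (6,4) count=0: revealed 18 new [(3,2) (3,3) (3,4) (4,2) (4,3) (4,4) (4,5) (4,6) (5,2) (5,3) (5,4) (5,5) (5,6) (6,2) (6,3) (6,4) (6,5) (6,6)] -> total=18
Click 2 (3,1) count=1: revealed 1 new [(3,1)] -> total=19

Answer: .......
.......
.......
.####..
..#####
..#####
..#####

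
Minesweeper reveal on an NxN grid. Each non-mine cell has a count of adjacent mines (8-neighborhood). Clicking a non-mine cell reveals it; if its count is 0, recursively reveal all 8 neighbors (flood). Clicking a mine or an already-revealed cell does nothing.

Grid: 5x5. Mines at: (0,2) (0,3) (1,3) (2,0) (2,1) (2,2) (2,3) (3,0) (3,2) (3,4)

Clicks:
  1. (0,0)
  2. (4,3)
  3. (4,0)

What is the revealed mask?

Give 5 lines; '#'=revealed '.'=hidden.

Click 1 (0,0) count=0: revealed 4 new [(0,0) (0,1) (1,0) (1,1)] -> total=4
Click 2 (4,3) count=2: revealed 1 new [(4,3)] -> total=5
Click 3 (4,0) count=1: revealed 1 new [(4,0)] -> total=6

Answer: ##...
##...
.....
.....
#..#.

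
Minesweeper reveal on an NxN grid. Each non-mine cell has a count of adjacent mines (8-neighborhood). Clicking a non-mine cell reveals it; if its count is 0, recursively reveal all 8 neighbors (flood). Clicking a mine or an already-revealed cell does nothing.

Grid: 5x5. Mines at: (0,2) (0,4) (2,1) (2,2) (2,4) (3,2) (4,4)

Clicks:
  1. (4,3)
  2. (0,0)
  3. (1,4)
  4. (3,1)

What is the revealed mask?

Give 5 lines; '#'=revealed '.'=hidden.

Click 1 (4,3) count=2: revealed 1 new [(4,3)] -> total=1
Click 2 (0,0) count=0: revealed 4 new [(0,0) (0,1) (1,0) (1,1)] -> total=5
Click 3 (1,4) count=2: revealed 1 new [(1,4)] -> total=6
Click 4 (3,1) count=3: revealed 1 new [(3,1)] -> total=7

Answer: ##...
##..#
.....
.#...
...#.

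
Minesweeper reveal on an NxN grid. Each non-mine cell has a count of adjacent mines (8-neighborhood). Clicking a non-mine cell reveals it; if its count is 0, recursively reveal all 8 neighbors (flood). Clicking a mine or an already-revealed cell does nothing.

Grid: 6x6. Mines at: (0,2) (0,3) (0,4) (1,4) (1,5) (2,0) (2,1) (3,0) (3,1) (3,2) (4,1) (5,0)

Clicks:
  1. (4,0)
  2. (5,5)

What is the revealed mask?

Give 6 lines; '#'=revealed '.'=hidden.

Answer: ......
......
...###
...###
#.####
..####

Derivation:
Click 1 (4,0) count=4: revealed 1 new [(4,0)] -> total=1
Click 2 (5,5) count=0: revealed 14 new [(2,3) (2,4) (2,5) (3,3) (3,4) (3,5) (4,2) (4,3) (4,4) (4,5) (5,2) (5,3) (5,4) (5,5)] -> total=15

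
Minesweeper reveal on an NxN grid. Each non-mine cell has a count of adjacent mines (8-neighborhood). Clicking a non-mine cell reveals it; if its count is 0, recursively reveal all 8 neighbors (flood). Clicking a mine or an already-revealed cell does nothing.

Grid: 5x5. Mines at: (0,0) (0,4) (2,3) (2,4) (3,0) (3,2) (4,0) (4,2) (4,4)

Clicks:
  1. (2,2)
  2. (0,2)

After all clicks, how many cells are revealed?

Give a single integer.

Answer: 7

Derivation:
Click 1 (2,2) count=2: revealed 1 new [(2,2)] -> total=1
Click 2 (0,2) count=0: revealed 6 new [(0,1) (0,2) (0,3) (1,1) (1,2) (1,3)] -> total=7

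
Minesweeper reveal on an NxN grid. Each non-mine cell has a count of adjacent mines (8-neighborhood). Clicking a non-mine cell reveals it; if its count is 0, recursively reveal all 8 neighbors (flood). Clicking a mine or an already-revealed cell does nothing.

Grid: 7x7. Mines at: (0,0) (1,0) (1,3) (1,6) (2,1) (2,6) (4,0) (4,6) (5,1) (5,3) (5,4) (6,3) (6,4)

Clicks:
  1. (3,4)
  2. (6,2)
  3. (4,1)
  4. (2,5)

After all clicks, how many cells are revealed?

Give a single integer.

Click 1 (3,4) count=0: revealed 12 new [(2,2) (2,3) (2,4) (2,5) (3,2) (3,3) (3,4) (3,5) (4,2) (4,3) (4,4) (4,5)] -> total=12
Click 2 (6,2) count=3: revealed 1 new [(6,2)] -> total=13
Click 3 (4,1) count=2: revealed 1 new [(4,1)] -> total=14
Click 4 (2,5) count=2: revealed 0 new [(none)] -> total=14

Answer: 14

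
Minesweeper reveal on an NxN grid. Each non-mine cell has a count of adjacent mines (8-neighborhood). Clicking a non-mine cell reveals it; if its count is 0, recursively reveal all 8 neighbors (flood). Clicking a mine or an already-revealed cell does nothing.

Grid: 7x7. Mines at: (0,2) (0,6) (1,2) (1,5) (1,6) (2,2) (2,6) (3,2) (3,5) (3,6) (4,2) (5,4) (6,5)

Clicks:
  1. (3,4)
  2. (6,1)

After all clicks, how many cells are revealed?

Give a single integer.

Click 1 (3,4) count=1: revealed 1 new [(3,4)] -> total=1
Click 2 (6,1) count=0: revealed 18 new [(0,0) (0,1) (1,0) (1,1) (2,0) (2,1) (3,0) (3,1) (4,0) (4,1) (5,0) (5,1) (5,2) (5,3) (6,0) (6,1) (6,2) (6,3)] -> total=19

Answer: 19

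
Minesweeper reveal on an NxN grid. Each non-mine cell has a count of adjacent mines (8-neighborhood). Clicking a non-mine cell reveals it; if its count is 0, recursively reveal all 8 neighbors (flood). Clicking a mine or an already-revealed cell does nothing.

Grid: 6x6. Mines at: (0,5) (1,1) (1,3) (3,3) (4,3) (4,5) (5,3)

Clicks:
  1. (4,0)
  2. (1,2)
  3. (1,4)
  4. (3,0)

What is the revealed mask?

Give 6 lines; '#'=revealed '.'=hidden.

Click 1 (4,0) count=0: revealed 12 new [(2,0) (2,1) (2,2) (3,0) (3,1) (3,2) (4,0) (4,1) (4,2) (5,0) (5,1) (5,2)] -> total=12
Click 2 (1,2) count=2: revealed 1 new [(1,2)] -> total=13
Click 3 (1,4) count=2: revealed 1 new [(1,4)] -> total=14
Click 4 (3,0) count=0: revealed 0 new [(none)] -> total=14

Answer: ......
..#.#.
###...
###...
###...
###...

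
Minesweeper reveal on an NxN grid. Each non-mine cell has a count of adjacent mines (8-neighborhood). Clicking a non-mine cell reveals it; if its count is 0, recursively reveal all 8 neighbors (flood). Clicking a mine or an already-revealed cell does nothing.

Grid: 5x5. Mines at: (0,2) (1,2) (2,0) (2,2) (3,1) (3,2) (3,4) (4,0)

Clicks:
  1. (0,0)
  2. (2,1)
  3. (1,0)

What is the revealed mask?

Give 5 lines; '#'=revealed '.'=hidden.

Click 1 (0,0) count=0: revealed 4 new [(0,0) (0,1) (1,0) (1,1)] -> total=4
Click 2 (2,1) count=5: revealed 1 new [(2,1)] -> total=5
Click 3 (1,0) count=1: revealed 0 new [(none)] -> total=5

Answer: ##...
##...
.#...
.....
.....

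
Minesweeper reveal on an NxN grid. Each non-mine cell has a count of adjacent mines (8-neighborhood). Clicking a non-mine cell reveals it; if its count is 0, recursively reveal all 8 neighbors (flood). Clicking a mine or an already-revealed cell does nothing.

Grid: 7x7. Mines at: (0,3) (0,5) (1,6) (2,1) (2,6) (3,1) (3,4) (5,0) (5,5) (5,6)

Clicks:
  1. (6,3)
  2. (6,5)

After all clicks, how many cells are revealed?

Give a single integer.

Answer: 13

Derivation:
Click 1 (6,3) count=0: revealed 12 new [(4,1) (4,2) (4,3) (4,4) (5,1) (5,2) (5,3) (5,4) (6,1) (6,2) (6,3) (6,4)] -> total=12
Click 2 (6,5) count=2: revealed 1 new [(6,5)] -> total=13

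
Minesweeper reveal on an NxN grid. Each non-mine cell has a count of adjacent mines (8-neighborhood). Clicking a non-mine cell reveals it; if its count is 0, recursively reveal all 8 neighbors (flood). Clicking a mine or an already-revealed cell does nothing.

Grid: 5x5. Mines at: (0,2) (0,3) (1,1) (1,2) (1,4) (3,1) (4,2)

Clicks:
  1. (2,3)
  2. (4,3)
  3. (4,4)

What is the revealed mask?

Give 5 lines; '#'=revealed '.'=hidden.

Answer: .....
.....
...##
...##
...##

Derivation:
Click 1 (2,3) count=2: revealed 1 new [(2,3)] -> total=1
Click 2 (4,3) count=1: revealed 1 new [(4,3)] -> total=2
Click 3 (4,4) count=0: revealed 4 new [(2,4) (3,3) (3,4) (4,4)] -> total=6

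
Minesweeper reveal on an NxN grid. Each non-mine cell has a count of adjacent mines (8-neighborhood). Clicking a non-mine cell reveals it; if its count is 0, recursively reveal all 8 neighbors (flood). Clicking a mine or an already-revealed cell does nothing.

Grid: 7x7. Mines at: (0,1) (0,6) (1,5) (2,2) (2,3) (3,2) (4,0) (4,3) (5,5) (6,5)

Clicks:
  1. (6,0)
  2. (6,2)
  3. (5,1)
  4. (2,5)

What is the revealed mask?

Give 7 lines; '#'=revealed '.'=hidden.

Click 1 (6,0) count=0: revealed 10 new [(5,0) (5,1) (5,2) (5,3) (5,4) (6,0) (6,1) (6,2) (6,3) (6,4)] -> total=10
Click 2 (6,2) count=0: revealed 0 new [(none)] -> total=10
Click 3 (5,1) count=1: revealed 0 new [(none)] -> total=10
Click 4 (2,5) count=1: revealed 1 new [(2,5)] -> total=11

Answer: .......
.......
.....#.
.......
.......
#####..
#####..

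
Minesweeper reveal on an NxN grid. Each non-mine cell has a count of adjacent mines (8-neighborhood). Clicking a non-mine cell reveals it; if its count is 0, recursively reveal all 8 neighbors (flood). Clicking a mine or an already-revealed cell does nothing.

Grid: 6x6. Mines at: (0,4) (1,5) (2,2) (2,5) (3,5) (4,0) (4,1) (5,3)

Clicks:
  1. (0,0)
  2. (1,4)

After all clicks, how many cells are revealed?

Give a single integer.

Answer: 13

Derivation:
Click 1 (0,0) count=0: revealed 12 new [(0,0) (0,1) (0,2) (0,3) (1,0) (1,1) (1,2) (1,3) (2,0) (2,1) (3,0) (3,1)] -> total=12
Click 2 (1,4) count=3: revealed 1 new [(1,4)] -> total=13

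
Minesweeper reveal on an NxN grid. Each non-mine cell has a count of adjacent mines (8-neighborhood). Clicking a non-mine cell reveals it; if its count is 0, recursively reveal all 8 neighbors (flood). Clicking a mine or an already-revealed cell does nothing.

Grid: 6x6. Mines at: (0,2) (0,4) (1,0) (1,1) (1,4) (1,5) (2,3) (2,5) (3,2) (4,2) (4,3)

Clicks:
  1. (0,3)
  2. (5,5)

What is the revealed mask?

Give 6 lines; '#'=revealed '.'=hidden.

Answer: ...#..
......
......
....##
....##
....##

Derivation:
Click 1 (0,3) count=3: revealed 1 new [(0,3)] -> total=1
Click 2 (5,5) count=0: revealed 6 new [(3,4) (3,5) (4,4) (4,5) (5,4) (5,5)] -> total=7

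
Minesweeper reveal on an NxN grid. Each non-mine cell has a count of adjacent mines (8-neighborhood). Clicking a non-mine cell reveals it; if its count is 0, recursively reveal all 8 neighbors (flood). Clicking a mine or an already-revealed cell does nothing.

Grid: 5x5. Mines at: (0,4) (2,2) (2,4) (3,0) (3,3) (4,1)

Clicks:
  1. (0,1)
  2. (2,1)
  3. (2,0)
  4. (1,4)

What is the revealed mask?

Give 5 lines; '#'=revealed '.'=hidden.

Answer: ####.
#####
##...
.....
.....

Derivation:
Click 1 (0,1) count=0: revealed 10 new [(0,0) (0,1) (0,2) (0,3) (1,0) (1,1) (1,2) (1,3) (2,0) (2,1)] -> total=10
Click 2 (2,1) count=2: revealed 0 new [(none)] -> total=10
Click 3 (2,0) count=1: revealed 0 new [(none)] -> total=10
Click 4 (1,4) count=2: revealed 1 new [(1,4)] -> total=11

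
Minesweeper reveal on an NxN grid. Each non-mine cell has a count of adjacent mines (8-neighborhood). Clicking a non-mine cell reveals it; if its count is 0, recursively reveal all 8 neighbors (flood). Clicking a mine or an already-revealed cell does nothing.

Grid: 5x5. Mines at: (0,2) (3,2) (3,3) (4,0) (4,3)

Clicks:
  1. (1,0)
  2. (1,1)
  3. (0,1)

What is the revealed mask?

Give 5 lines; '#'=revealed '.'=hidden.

Click 1 (1,0) count=0: revealed 8 new [(0,0) (0,1) (1,0) (1,1) (2,0) (2,1) (3,0) (3,1)] -> total=8
Click 2 (1,1) count=1: revealed 0 new [(none)] -> total=8
Click 3 (0,1) count=1: revealed 0 new [(none)] -> total=8

Answer: ##...
##...
##...
##...
.....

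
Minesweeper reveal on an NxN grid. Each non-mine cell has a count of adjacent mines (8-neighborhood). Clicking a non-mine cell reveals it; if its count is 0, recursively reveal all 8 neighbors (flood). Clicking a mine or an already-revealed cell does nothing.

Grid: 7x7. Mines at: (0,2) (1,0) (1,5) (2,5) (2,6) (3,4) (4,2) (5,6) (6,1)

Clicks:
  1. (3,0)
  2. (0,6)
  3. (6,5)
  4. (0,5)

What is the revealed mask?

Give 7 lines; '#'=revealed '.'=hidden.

Answer: .....##
.......
##.....
##.....
##.....
##.....
.....#.

Derivation:
Click 1 (3,0) count=0: revealed 8 new [(2,0) (2,1) (3,0) (3,1) (4,0) (4,1) (5,0) (5,1)] -> total=8
Click 2 (0,6) count=1: revealed 1 new [(0,6)] -> total=9
Click 3 (6,5) count=1: revealed 1 new [(6,5)] -> total=10
Click 4 (0,5) count=1: revealed 1 new [(0,5)] -> total=11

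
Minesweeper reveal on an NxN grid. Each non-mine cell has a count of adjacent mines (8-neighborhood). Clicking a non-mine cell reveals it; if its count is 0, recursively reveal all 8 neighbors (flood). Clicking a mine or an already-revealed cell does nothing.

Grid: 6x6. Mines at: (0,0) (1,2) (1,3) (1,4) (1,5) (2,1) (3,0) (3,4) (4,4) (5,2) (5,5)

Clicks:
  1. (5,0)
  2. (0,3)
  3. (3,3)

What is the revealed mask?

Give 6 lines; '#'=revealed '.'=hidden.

Answer: ...#..
......
......
...#..
##....
##....

Derivation:
Click 1 (5,0) count=0: revealed 4 new [(4,0) (4,1) (5,0) (5,1)] -> total=4
Click 2 (0,3) count=3: revealed 1 new [(0,3)] -> total=5
Click 3 (3,3) count=2: revealed 1 new [(3,3)] -> total=6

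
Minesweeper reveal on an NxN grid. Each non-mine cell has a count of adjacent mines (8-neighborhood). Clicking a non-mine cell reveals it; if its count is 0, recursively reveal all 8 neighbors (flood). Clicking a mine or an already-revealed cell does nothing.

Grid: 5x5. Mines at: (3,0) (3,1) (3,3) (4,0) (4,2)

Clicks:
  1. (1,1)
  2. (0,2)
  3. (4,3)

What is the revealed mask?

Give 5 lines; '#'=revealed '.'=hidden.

Answer: #####
#####
#####
.....
...#.

Derivation:
Click 1 (1,1) count=0: revealed 15 new [(0,0) (0,1) (0,2) (0,3) (0,4) (1,0) (1,1) (1,2) (1,3) (1,4) (2,0) (2,1) (2,2) (2,3) (2,4)] -> total=15
Click 2 (0,2) count=0: revealed 0 new [(none)] -> total=15
Click 3 (4,3) count=2: revealed 1 new [(4,3)] -> total=16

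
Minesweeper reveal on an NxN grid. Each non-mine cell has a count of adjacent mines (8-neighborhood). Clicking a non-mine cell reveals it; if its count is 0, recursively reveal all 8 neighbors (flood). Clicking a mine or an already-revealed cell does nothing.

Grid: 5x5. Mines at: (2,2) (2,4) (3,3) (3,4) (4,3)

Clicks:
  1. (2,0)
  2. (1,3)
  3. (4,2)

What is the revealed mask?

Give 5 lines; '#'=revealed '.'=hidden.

Answer: #####
#####
##...
###..
###..

Derivation:
Click 1 (2,0) count=0: revealed 18 new [(0,0) (0,1) (0,2) (0,3) (0,4) (1,0) (1,1) (1,2) (1,3) (1,4) (2,0) (2,1) (3,0) (3,1) (3,2) (4,0) (4,1) (4,2)] -> total=18
Click 2 (1,3) count=2: revealed 0 new [(none)] -> total=18
Click 3 (4,2) count=2: revealed 0 new [(none)] -> total=18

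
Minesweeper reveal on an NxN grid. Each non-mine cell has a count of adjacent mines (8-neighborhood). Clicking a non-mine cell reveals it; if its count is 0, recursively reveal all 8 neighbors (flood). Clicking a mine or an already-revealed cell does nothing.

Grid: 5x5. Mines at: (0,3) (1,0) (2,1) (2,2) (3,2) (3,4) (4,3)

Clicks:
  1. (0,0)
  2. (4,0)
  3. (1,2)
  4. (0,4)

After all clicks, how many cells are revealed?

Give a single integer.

Click 1 (0,0) count=1: revealed 1 new [(0,0)] -> total=1
Click 2 (4,0) count=0: revealed 4 new [(3,0) (3,1) (4,0) (4,1)] -> total=5
Click 3 (1,2) count=3: revealed 1 new [(1,2)] -> total=6
Click 4 (0,4) count=1: revealed 1 new [(0,4)] -> total=7

Answer: 7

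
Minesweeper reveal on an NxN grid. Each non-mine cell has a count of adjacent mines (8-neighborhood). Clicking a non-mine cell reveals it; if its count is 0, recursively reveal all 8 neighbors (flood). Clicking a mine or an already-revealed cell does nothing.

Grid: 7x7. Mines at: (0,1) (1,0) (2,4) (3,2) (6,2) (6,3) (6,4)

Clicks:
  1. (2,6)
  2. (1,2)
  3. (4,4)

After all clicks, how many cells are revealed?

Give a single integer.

Click 1 (2,6) count=0: revealed 26 new [(0,2) (0,3) (0,4) (0,5) (0,6) (1,2) (1,3) (1,4) (1,5) (1,6) (2,5) (2,6) (3,3) (3,4) (3,5) (3,6) (4,3) (4,4) (4,5) (4,6) (5,3) (5,4) (5,5) (5,6) (6,5) (6,6)] -> total=26
Click 2 (1,2) count=1: revealed 0 new [(none)] -> total=26
Click 3 (4,4) count=0: revealed 0 new [(none)] -> total=26

Answer: 26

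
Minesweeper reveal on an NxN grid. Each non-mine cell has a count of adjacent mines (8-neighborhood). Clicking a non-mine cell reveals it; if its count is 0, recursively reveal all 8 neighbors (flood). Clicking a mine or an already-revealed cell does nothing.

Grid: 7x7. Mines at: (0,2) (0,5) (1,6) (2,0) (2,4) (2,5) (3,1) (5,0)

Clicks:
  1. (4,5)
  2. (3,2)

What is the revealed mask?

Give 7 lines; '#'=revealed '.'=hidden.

Answer: .......
.......
.......
..#####
.######
.######
.######

Derivation:
Click 1 (4,5) count=0: revealed 23 new [(3,2) (3,3) (3,4) (3,5) (3,6) (4,1) (4,2) (4,3) (4,4) (4,5) (4,6) (5,1) (5,2) (5,3) (5,4) (5,5) (5,6) (6,1) (6,2) (6,3) (6,4) (6,5) (6,6)] -> total=23
Click 2 (3,2) count=1: revealed 0 new [(none)] -> total=23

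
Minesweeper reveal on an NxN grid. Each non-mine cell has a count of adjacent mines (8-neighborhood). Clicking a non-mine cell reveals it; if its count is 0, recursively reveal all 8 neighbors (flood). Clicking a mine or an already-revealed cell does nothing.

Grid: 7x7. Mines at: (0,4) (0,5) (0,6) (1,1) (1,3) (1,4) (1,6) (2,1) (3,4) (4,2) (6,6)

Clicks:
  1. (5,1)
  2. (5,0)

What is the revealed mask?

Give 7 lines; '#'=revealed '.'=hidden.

Answer: .......
.......
.......
##.....
##.###.
######.
######.

Derivation:
Click 1 (5,1) count=1: revealed 1 new [(5,1)] -> total=1
Click 2 (5,0) count=0: revealed 18 new [(3,0) (3,1) (4,0) (4,1) (4,3) (4,4) (4,5) (5,0) (5,2) (5,3) (5,4) (5,5) (6,0) (6,1) (6,2) (6,3) (6,4) (6,5)] -> total=19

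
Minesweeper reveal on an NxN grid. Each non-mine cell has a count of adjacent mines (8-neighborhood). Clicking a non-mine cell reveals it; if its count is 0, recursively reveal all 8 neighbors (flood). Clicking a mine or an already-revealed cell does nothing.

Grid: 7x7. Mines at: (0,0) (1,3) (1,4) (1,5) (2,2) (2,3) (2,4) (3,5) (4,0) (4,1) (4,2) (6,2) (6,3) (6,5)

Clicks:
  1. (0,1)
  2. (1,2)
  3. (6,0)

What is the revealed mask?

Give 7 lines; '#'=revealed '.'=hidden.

Answer: .#.....
..#....
.......
.......
.......
##.....
##.....

Derivation:
Click 1 (0,1) count=1: revealed 1 new [(0,1)] -> total=1
Click 2 (1,2) count=3: revealed 1 new [(1,2)] -> total=2
Click 3 (6,0) count=0: revealed 4 new [(5,0) (5,1) (6,0) (6,1)] -> total=6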